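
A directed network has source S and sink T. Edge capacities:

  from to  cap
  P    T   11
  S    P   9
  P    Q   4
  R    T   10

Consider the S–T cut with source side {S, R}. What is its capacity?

19

Edges leaving {S, R}: S→P (9), R→T (10).
Cut capacity = 9 + 10 = 19.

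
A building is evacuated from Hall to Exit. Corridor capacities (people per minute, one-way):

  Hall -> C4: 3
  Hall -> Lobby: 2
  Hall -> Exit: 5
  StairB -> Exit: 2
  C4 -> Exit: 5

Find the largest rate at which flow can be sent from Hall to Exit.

8

Augment Hall→Exit: bottleneck 5, flow now 5.
Augment Hall→C4→Exit: bottleneck 3, flow now 8.
No augmenting path remains; maximum flow = 8.
In the residual graph, reachable from Hall: {Hall, Lobby}.
Min-cut edges: Hall→C4 (3), Hall→Exit (5); capacity 3 + 5 = 8.
This cut is saturated, so no flow can exceed 8.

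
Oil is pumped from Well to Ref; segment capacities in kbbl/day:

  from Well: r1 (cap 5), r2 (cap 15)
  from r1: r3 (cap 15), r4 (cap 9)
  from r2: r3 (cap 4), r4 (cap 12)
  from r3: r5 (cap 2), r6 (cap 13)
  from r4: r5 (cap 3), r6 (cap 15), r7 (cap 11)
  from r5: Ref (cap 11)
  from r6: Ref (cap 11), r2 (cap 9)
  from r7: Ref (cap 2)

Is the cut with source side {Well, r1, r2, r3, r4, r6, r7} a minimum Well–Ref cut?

Given cut capacity: 2 + 3 + 11 + 2 = 18.
Augment Well→r1→r3→r5→Ref: bottleneck 2, flow now 2.
Augment Well→r1→r3→r6→Ref: bottleneck 3, flow now 5.
Augment Well→r2→r3→r6→Ref: bottleneck 4, flow now 9.
Augment Well→r2→r4→r5→Ref: bottleneck 3, flow now 12.
Augment Well→r2→r4→r6→Ref: bottleneck 4, flow now 16.
Augment Well→r2→r4→r7→Ref: bottleneck 2, flow now 18.
No augmenting path remains; maximum flow = 18.
Cut capacity 18 equals the max flow, so it is a minimum cut.

Yes — it is a minimum cut (capacity 18).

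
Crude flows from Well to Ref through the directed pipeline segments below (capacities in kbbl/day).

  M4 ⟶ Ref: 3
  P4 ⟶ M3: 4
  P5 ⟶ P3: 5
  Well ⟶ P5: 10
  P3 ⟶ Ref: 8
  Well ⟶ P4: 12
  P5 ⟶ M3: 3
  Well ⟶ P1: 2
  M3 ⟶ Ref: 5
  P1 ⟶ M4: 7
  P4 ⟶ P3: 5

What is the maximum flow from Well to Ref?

15

Augment Well→P5→M3→Ref: bottleneck 3, flow now 3.
Augment Well→P5→P3→Ref: bottleneck 5, flow now 8.
Augment Well→P4→M3→Ref: bottleneck 2, flow now 10.
Augment Well→P4→P3→Ref: bottleneck 3, flow now 13.
Augment Well→P1→M4→Ref: bottleneck 2, flow now 15.
No augmenting path remains; maximum flow = 15.
In the residual graph, reachable from Well: {Well, P5, P4, M3, P3}.
Min-cut edges: Well→P1 (2), M3→Ref (5), P3→Ref (8); capacity 2 + 5 + 8 = 15.
This cut is saturated, so no flow can exceed 15.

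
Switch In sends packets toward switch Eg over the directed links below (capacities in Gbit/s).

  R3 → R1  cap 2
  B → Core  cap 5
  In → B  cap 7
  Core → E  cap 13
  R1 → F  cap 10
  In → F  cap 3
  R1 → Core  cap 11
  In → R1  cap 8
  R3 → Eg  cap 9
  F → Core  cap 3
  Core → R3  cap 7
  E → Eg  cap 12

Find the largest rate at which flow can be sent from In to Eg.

16

Augment In→F→Core→R3→Eg: bottleneck 3, flow now 3.
Augment In→B→Core→R3→Eg: bottleneck 4, flow now 7.
Augment In→B→Core→E→Eg: bottleneck 1, flow now 8.
Augment In→R1→Core→E→Eg: bottleneck 8, flow now 16.
No augmenting path remains; maximum flow = 16.
In the residual graph, reachable from In: {In, B}.
Min-cut edges: In→F (3), In→R1 (8), B→Core (5); capacity 3 + 8 + 5 = 16.
This cut is saturated, so no flow can exceed 16.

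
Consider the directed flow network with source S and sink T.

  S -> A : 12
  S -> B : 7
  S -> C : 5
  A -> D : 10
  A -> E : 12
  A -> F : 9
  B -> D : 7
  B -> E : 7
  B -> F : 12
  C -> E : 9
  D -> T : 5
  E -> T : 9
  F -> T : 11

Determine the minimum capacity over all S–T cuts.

Augment S→A→D→T: bottleneck 5, flow now 5.
Augment S→A→E→T: bottleneck 7, flow now 12.
Augment S→B→E→T: bottleneck 2, flow now 14.
Augment S→B→F→T: bottleneck 5, flow now 19.
Augment S→C→E→A→F→T: bottleneck 5, flow now 24. (uses reverse residual edge)
No augmenting path remains; maximum flow = 24.
By max-flow min-cut, the minimum cut capacity equals the max flow.
In the residual graph, reachable from S: {S}.
Min-cut edges: S→A (12), S→B (7), S→C (5); capacity 12 + 7 + 5 = 24.

24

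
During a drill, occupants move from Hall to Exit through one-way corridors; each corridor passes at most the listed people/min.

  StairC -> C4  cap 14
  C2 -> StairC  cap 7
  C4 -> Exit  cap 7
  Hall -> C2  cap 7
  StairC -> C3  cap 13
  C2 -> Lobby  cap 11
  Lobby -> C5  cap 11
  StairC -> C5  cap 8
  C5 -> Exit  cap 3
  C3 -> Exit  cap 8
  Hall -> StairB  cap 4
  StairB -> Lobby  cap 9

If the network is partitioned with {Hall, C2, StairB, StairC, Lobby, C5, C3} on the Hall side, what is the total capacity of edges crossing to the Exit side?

Edges leaving {Hall, C2, StairB, StairC, Lobby, C5, C3}: StairC→C4 (14), C5→Exit (3), C3→Exit (8).
Cut capacity = 14 + 3 + 8 = 25.

25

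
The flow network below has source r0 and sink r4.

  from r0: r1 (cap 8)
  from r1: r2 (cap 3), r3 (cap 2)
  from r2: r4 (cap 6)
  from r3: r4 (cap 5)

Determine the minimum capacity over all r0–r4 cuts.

5

Augment r0→r1→r2→r4: bottleneck 3, flow now 3.
Augment r0→r1→r3→r4: bottleneck 2, flow now 5.
No augmenting path remains; maximum flow = 5.
By max-flow min-cut, the minimum cut capacity equals the max flow.
In the residual graph, reachable from r0: {r0, r1}.
Min-cut edges: r1→r2 (3), r1→r3 (2); capacity 3 + 2 = 5.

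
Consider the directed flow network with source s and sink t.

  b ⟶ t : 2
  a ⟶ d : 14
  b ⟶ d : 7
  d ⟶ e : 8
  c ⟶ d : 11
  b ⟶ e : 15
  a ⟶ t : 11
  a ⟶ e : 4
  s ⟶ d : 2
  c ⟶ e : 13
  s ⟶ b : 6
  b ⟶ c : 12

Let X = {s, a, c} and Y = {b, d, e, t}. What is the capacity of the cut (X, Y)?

Edges leaving {s, a, c}: s→b (6), s→d (2), a→d (14), a→e (4), a→t (11), c→d (11), c→e (13).
Cut capacity = 6 + 2 + 14 + 4 + 11 + 11 + 13 = 61.

61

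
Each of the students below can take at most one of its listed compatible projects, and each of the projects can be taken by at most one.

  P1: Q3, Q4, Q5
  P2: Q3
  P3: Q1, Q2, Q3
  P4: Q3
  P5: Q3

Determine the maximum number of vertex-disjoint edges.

Unit-capacity flow: source→left, listed edges, right→sink; max matching = max flow.
Augmenting path P1→Q3 (+1); matched 1.
Augmenting path P3→Q1 (+1); matched 2.
Augmenting path P2→Q3→P1→Q4 (+1); matched 3.
No augmenting path remains; maximum matching = 3.
König certificate: {P1, P3, Q3} is a vertex cover of size 3 (every listed pair touches it), so no matching can be larger.

3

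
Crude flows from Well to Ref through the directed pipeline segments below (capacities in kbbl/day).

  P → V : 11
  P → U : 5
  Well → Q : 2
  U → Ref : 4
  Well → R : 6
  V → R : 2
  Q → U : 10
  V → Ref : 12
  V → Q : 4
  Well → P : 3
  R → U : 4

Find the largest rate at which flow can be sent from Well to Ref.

Augment Well→P→U→Ref: bottleneck 3, flow now 3.
Augment Well→Q→U→Ref: bottleneck 1, flow now 4.
Augment Well→Q→U→P→V→Ref: bottleneck 1, flow now 5. (uses reverse residual edge)
Augment Well→R→U→P→V→Ref: bottleneck 2, flow now 7. (uses reverse residual edge)
No augmenting path remains; maximum flow = 7.
In the residual graph, reachable from Well: {Well, Q, R, U}.
Min-cut edges: Well→P (3), U→Ref (4); capacity 3 + 4 = 7.
This cut is saturated, so no flow can exceed 7.

7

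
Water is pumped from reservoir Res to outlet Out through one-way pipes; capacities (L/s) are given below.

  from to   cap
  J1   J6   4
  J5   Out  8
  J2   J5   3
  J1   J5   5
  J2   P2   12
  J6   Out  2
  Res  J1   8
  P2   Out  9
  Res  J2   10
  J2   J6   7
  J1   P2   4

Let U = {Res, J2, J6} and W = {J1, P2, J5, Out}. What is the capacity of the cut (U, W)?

Edges leaving {Res, J2, J6}: Res→J1 (8), J2→P2 (12), J2→J5 (3), J6→Out (2).
Cut capacity = 8 + 12 + 3 + 2 = 25.

25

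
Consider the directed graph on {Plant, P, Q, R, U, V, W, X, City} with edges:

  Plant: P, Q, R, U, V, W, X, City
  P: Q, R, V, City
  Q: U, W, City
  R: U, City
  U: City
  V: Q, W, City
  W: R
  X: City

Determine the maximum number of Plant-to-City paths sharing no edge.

Assign every edge capacity 1; by Menger, the answer equals the max flow.
Path Plant→City (+1); total 1.
Path Plant→P→City (+1); total 2.
Path Plant→Q→City (+1); total 3.
Path Plant→R→City (+1); total 4.
Path Plant→U→City (+1); total 5.
Path Plant→V→City (+1); total 6.
Path Plant→X→City (+1); total 7.
No residual Plant→City path; max flow = 7.
Certifying cut of size 7: {Plant→City, Plant→P, Plant→Q, Plant→V, Plant→X, R→City, U→City}.

7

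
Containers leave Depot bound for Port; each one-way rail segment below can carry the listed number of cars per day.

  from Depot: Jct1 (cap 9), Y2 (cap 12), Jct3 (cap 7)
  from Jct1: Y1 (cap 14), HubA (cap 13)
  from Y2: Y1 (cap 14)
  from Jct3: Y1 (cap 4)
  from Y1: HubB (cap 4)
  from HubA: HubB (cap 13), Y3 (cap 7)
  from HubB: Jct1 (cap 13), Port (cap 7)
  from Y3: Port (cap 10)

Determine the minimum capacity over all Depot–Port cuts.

13

Augment Depot→Jct1→Y1→HubB→Port: bottleneck 4, flow now 4.
Augment Depot→Jct1→HubA→HubB→Port: bottleneck 3, flow now 7.
Augment Depot→Jct1→HubA→Y3→Port: bottleneck 2, flow now 9.
Augment Depot→Y2→Y1→Jct1→HubA→Y3→Port: bottleneck 4, flow now 13. (uses reverse residual edge)
No augmenting path remains; maximum flow = 13.
By max-flow min-cut, the minimum cut capacity equals the max flow.
In the residual graph, reachable from Depot: {Depot, Y2, Jct3, Y1}.
Min-cut edges: Depot→Jct1 (9), Y1→HubB (4); capacity 9 + 4 = 13.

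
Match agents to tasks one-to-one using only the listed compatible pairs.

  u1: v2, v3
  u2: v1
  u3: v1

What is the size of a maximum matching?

2

Unit-capacity flow: source→left, listed edges, right→sink; max matching = max flow.
Augmenting path u1→v2 (+1); matched 1.
Augmenting path u2→v1 (+1); matched 2.
No augmenting path remains; maximum matching = 2.
König certificate: {u1, v1} is a vertex cover of size 2 (every listed pair touches it), so no matching can be larger.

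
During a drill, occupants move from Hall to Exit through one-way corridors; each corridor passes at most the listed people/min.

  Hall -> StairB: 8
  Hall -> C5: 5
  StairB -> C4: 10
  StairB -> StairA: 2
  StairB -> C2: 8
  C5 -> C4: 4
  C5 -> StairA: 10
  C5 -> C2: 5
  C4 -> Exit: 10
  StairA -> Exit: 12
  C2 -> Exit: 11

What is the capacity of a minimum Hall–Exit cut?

Augment Hall→StairB→C4→Exit: bottleneck 8, flow now 8.
Augment Hall→C5→C4→Exit: bottleneck 2, flow now 10.
Augment Hall→C5→StairA→Exit: bottleneck 3, flow now 13.
No augmenting path remains; maximum flow = 13.
By max-flow min-cut, the minimum cut capacity equals the max flow.
In the residual graph, reachable from Hall: {Hall}.
Min-cut edges: Hall→StairB (8), Hall→C5 (5); capacity 8 + 5 = 13.

13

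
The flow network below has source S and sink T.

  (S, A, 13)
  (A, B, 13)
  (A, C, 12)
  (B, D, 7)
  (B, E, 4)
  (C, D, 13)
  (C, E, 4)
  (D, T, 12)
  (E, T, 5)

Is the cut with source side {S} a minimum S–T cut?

Given cut capacity: 13 = 13.
Augment S→A→B→D→T: bottleneck 7, flow now 7.
Augment S→A→B→E→T: bottleneck 4, flow now 11.
Augment S→A→C→D→T: bottleneck 2, flow now 13.
No augmenting path remains; maximum flow = 13.
Cut capacity 13 equals the max flow, so it is a minimum cut.

Yes — it is a minimum cut (capacity 13).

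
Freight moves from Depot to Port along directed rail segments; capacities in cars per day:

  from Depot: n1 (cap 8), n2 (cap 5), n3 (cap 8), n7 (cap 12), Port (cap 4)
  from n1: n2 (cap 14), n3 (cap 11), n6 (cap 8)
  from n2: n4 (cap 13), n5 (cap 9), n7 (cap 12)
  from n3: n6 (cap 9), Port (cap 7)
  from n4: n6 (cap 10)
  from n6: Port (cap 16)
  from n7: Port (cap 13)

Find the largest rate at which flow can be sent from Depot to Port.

Augment Depot→Port: bottleneck 4, flow now 4.
Augment Depot→n3→Port: bottleneck 7, flow now 11.
Augment Depot→n7→Port: bottleneck 12, flow now 23.
Augment Depot→n1→n6→Port: bottleneck 8, flow now 31.
Augment Depot→n2→n7→Port: bottleneck 1, flow now 32.
Augment Depot→n3→n6→Port: bottleneck 1, flow now 33.
Augment Depot→n2→n4→n6→Port: bottleneck 4, flow now 37.
No augmenting path remains; maximum flow = 37.
In the residual graph, reachable from Depot: {Depot}.
Min-cut edges: Depot→n1 (8), Depot→n2 (5), Depot→n3 (8), Depot→n7 (12), Depot→Port (4); capacity 8 + 5 + 8 + 12 + 4 = 37.
This cut is saturated, so no flow can exceed 37.

37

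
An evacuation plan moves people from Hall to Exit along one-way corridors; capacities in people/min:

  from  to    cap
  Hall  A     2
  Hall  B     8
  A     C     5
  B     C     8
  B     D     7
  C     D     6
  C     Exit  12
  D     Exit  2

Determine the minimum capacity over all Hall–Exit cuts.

10

Augment Hall→A→C→Exit: bottleneck 2, flow now 2.
Augment Hall→B→C→Exit: bottleneck 8, flow now 10.
No augmenting path remains; maximum flow = 10.
By max-flow min-cut, the minimum cut capacity equals the max flow.
In the residual graph, reachable from Hall: {Hall}.
Min-cut edges: Hall→A (2), Hall→B (8); capacity 2 + 8 = 10.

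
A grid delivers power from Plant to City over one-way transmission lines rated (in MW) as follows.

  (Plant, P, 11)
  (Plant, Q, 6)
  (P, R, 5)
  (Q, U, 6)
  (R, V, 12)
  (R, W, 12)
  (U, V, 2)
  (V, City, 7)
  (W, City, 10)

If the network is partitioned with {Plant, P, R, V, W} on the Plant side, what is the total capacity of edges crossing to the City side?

Edges leaving {Plant, P, R, V, W}: Plant→Q (6), V→City (7), W→City (10).
Cut capacity = 6 + 7 + 10 = 23.

23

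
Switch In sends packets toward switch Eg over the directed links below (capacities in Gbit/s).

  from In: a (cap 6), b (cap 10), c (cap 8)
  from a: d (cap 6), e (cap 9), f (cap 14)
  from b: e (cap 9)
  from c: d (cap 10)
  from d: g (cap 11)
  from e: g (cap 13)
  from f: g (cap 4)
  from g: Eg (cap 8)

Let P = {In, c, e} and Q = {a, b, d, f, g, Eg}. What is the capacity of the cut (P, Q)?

Edges leaving {In, c, e}: In→a (6), In→b (10), c→d (10), e→g (13).
Cut capacity = 6 + 10 + 10 + 13 = 39.

39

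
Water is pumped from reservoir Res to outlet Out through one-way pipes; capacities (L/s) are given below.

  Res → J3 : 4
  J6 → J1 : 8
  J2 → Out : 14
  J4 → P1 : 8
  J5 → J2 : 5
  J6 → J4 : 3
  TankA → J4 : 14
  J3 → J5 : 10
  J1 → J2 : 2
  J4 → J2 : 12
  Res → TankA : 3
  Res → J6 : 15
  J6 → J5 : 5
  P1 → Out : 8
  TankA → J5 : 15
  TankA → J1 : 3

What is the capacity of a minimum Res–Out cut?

13

Augment Res→TankA→J5→J2→Out: bottleneck 3, flow now 3.
Augment Res→J3→J5→J2→Out: bottleneck 2, flow now 5.
Augment Res→J6→J4→J2→Out: bottleneck 3, flow now 8.
Augment Res→J6→J1→J2→Out: bottleneck 2, flow now 10.
Augment Res→J3→J5→TankA→J4→J2→Out: bottleneck 2, flow now 12. (uses reverse residual edge)
Augment Res→J6→J5→TankA→J4→J2→Out: bottleneck 1, flow now 13. (uses reverse residual edge)
No augmenting path remains; maximum flow = 13.
By max-flow min-cut, the minimum cut capacity equals the max flow.
In the residual graph, reachable from Res: {Res, J3, J6, J5, J1}.
Min-cut edges: Res→TankA (3), J6→J4 (3), J5→J2 (5), J1→J2 (2); capacity 3 + 3 + 5 + 2 = 13.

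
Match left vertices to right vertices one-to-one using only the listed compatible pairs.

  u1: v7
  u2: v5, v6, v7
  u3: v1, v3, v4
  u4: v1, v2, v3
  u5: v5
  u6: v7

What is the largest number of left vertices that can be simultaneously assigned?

5

Unit-capacity flow: source→left, listed edges, right→sink; max matching = max flow.
Augmenting path u1→v7 (+1); matched 1.
Augmenting path u2→v5 (+1); matched 2.
Augmenting path u3→v1 (+1); matched 3.
Augmenting path u4→v2 (+1); matched 4.
Augmenting path u5→v5→u2→v6 (+1); matched 5.
No augmenting path remains; maximum matching = 5.
König certificate: {u2, u3, u4, u5, v7} is a vertex cover of size 5 (every listed pair touches it), so no matching can be larger.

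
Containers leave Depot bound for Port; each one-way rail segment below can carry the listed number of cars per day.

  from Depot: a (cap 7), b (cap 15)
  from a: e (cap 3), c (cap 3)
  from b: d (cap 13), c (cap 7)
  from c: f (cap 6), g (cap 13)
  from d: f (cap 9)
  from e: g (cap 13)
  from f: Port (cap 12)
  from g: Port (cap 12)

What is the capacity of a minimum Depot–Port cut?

Augment Depot→a→c→f→Port: bottleneck 3, flow now 3.
Augment Depot→a→e→g→Port: bottleneck 3, flow now 6.
Augment Depot→b→c→f→Port: bottleneck 3, flow now 9.
Augment Depot→b→c→g→Port: bottleneck 4, flow now 13.
Augment Depot→b→d→f→Port: bottleneck 6, flow now 19.
Augment Depot→b→d→f→c→g→Port: bottleneck 2, flow now 21. (uses reverse residual edge)
No augmenting path remains; maximum flow = 21.
By max-flow min-cut, the minimum cut capacity equals the max flow.
In the residual graph, reachable from Depot: {Depot, a}.
Min-cut edges: Depot→b (15), a→c (3), a→e (3); capacity 15 + 3 + 3 = 21.

21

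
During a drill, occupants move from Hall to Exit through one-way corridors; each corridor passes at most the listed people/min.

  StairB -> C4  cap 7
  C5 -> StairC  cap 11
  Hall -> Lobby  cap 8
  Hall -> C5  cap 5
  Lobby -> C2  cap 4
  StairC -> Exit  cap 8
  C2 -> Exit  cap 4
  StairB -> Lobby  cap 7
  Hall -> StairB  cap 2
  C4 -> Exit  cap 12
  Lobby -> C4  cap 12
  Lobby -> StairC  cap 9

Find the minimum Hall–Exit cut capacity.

15

Augment Hall→Lobby→C4→Exit: bottleneck 8, flow now 8.
Augment Hall→C5→StairC→Exit: bottleneck 5, flow now 13.
Augment Hall→StairB→C4→Exit: bottleneck 2, flow now 15.
No augmenting path remains; maximum flow = 15.
By max-flow min-cut, the minimum cut capacity equals the max flow.
In the residual graph, reachable from Hall: {Hall}.
Min-cut edges: Hall→Lobby (8), Hall→C5 (5), Hall→StairB (2); capacity 8 + 5 + 2 = 15.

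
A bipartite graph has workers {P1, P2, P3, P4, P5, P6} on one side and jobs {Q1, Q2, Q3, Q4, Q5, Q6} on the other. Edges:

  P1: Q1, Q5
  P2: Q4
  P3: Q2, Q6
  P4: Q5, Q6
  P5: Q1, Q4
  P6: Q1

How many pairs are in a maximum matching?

5

Unit-capacity flow: source→left, listed edges, right→sink; max matching = max flow.
Augmenting path P1→Q1 (+1); matched 1.
Augmenting path P2→Q4 (+1); matched 2.
Augmenting path P3→Q2 (+1); matched 3.
Augmenting path P4→Q5 (+1); matched 4.
Augmenting path P5→Q1→P1→Q5→P4→Q6 (+1); matched 5.
No augmenting path remains; maximum matching = 5.
König certificate: {P1, P3, P4, Q1, Q4} is a vertex cover of size 5 (every listed pair touches it), so no matching can be larger.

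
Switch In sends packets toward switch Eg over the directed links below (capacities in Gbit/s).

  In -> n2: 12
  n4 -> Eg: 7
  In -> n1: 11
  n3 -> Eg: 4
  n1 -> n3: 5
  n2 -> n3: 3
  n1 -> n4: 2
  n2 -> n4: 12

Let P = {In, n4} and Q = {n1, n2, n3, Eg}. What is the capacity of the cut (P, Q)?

30

Edges leaving {In, n4}: In→n1 (11), In→n2 (12), n4→Eg (7).
Cut capacity = 11 + 12 + 7 = 30.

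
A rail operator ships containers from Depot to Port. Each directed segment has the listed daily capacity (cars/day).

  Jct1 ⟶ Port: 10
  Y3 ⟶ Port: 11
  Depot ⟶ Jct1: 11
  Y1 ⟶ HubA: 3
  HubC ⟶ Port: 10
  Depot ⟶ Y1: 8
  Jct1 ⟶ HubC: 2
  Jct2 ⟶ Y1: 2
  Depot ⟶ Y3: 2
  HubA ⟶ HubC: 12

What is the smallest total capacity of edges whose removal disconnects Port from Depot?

16

Augment Depot→Jct1→Port: bottleneck 10, flow now 10.
Augment Depot→Y3→Port: bottleneck 2, flow now 12.
Augment Depot→Jct1→HubC→Port: bottleneck 1, flow now 13.
Augment Depot→Y1→HubA→HubC→Port: bottleneck 3, flow now 16.
No augmenting path remains; maximum flow = 16.
By max-flow min-cut, the minimum cut capacity equals the max flow.
In the residual graph, reachable from Depot: {Depot, Y1}.
Min-cut edges: Depot→Jct1 (11), Depot→Y3 (2), Y1→HubA (3); capacity 11 + 2 + 3 = 16.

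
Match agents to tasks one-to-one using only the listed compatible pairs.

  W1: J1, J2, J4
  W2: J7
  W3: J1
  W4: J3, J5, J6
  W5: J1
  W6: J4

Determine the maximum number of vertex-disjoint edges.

Unit-capacity flow: source→left, listed edges, right→sink; max matching = max flow.
Augmenting path W1→J1 (+1); matched 1.
Augmenting path W2→J7 (+1); matched 2.
Augmenting path W4→J3 (+1); matched 3.
Augmenting path W6→J4 (+1); matched 4.
Augmenting path W3→J1→W1→J2 (+1); matched 5.
No augmenting path remains; maximum matching = 5.
König certificate: {W1, W2, W4, W6, J1} is a vertex cover of size 5 (every listed pair touches it), so no matching can be larger.

5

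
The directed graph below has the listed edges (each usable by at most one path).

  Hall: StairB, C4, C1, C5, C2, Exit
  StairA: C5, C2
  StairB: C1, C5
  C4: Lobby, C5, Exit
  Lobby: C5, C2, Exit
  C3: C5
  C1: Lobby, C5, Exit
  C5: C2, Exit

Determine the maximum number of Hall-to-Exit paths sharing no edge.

5

Assign every edge capacity 1; by Menger, the answer equals the max flow.
Path Hall→Exit (+1); total 1.
Path Hall→C4→Exit (+1); total 2.
Path Hall→C1→Exit (+1); total 3.
Path Hall→C5→Exit (+1); total 4.
Path Hall→StairB→C1→Lobby→Exit (+1); total 5.
No residual Hall→Exit path; max flow = 5.
Certifying cut of size 5: {Hall→C1, Hall→C4, Hall→C5, Hall→Exit, Hall→StairB}.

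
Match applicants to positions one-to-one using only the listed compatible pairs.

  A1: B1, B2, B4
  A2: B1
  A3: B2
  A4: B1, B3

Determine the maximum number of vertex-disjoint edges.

Unit-capacity flow: source→left, listed edges, right→sink; max matching = max flow.
Augmenting path A1→B1 (+1); matched 1.
Augmenting path A3→B2 (+1); matched 2.
Augmenting path A4→B3 (+1); matched 3.
Augmenting path A2→B1→A1→B4 (+1); matched 4.
No augmenting path remains; maximum matching = 4.
König certificate: {A1, A2, A3, A4} is a vertex cover of size 4 (every listed pair touches it), so no matching can be larger.

4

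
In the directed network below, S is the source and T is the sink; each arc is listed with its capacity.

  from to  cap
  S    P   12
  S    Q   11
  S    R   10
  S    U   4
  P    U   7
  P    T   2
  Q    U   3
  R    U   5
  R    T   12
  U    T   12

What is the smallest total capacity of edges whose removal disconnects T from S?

Augment S→P→T: bottleneck 2, flow now 2.
Augment S→R→T: bottleneck 10, flow now 12.
Augment S→U→T: bottleneck 4, flow now 16.
Augment S→P→U→T: bottleneck 7, flow now 23.
Augment S→Q→U→T: bottleneck 1, flow now 24.
No augmenting path remains; maximum flow = 24.
By max-flow min-cut, the minimum cut capacity equals the max flow.
In the residual graph, reachable from S: {S, P, Q, U}.
Min-cut edges: S→R (10), P→T (2), U→T (12); capacity 10 + 2 + 12 = 24.

24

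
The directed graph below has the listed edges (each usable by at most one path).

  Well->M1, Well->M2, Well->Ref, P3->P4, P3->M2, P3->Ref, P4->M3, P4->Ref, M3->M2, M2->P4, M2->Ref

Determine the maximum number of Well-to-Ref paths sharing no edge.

2

Assign every edge capacity 1; by Menger, the answer equals the max flow.
Path Well→Ref (+1); total 1.
Path Well→M2→Ref (+1); total 2.
No residual Well→Ref path; max flow = 2.
Certifying cut of size 2: {Well→M2, Well→Ref}.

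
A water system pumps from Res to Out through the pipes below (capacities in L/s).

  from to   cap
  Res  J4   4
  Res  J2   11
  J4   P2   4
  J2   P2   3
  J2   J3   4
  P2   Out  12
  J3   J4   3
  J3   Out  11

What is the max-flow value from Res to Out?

11

Augment Res→J4→P2→Out: bottleneck 4, flow now 4.
Augment Res→J2→P2→Out: bottleneck 3, flow now 7.
Augment Res→J2→J3→Out: bottleneck 4, flow now 11.
No augmenting path remains; maximum flow = 11.
In the residual graph, reachable from Res: {Res, J2}.
Min-cut edges: Res→J4 (4), J2→P2 (3), J2→J3 (4); capacity 4 + 3 + 4 = 11.
This cut is saturated, so no flow can exceed 11.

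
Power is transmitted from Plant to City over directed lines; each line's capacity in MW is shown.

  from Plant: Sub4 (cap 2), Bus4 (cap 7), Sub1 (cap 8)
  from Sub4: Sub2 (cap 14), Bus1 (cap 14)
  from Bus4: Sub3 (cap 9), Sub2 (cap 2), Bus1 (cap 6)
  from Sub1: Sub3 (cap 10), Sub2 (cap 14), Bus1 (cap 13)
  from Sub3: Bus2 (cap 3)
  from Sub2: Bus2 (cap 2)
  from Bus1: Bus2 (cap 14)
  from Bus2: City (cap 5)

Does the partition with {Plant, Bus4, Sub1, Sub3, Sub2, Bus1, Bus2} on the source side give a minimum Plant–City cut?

No — its capacity is 7, but the minimum cut has capacity 5.

Given cut capacity: 2 + 5 = 7.
Augment Plant→Sub4→Sub2→Bus2→City: bottleneck 2, flow now 2.
Augment Plant→Bus4→Sub3→Bus2→City: bottleneck 3, flow now 5.
No augmenting path remains; maximum flow = 5.
In the residual graph, reachable from Plant: {Plant, Sub4, Bus4, Sub1, Sub3, Sub2, Bus1, Bus2}.
Min-cut edges: Bus2→City (5); capacity 5 = 5.
Cut capacity 7 exceeds the max flow 5, so it is not minimum.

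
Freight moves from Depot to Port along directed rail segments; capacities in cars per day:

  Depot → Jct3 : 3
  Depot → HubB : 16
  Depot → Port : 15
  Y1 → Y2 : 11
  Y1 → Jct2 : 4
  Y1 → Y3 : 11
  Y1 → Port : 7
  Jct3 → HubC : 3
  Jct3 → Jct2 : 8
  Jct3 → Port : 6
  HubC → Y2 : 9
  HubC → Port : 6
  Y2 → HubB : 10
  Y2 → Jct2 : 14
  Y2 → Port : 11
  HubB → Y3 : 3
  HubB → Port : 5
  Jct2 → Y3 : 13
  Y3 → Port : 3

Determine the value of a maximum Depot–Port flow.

Augment Depot→Port: bottleneck 15, flow now 15.
Augment Depot→Jct3→Port: bottleneck 3, flow now 18.
Augment Depot→HubB→Port: bottleneck 5, flow now 23.
Augment Depot→HubB→Y3→Port: bottleneck 3, flow now 26.
No augmenting path remains; maximum flow = 26.
In the residual graph, reachable from Depot: {Depot, HubB}.
Min-cut edges: Depot→Jct3 (3), Depot→Port (15), HubB→Y3 (3), HubB→Port (5); capacity 3 + 15 + 3 + 5 = 26.
This cut is saturated, so no flow can exceed 26.

26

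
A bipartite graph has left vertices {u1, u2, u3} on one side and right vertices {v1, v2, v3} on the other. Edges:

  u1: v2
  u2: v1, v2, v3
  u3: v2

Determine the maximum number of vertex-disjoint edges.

Unit-capacity flow: source→left, listed edges, right→sink; max matching = max flow.
Augmenting path u1→v2 (+1); matched 1.
Augmenting path u2→v1 (+1); matched 2.
No augmenting path remains; maximum matching = 2.
König certificate: {u2, v2} is a vertex cover of size 2 (every listed pair touches it), so no matching can be larger.

2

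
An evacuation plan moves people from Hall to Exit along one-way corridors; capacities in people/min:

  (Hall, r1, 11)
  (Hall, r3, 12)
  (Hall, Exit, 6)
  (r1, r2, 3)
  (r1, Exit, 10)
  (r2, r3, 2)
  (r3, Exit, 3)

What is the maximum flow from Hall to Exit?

Augment Hall→Exit: bottleneck 6, flow now 6.
Augment Hall→r1→Exit: bottleneck 10, flow now 16.
Augment Hall→r3→Exit: bottleneck 3, flow now 19.
No augmenting path remains; maximum flow = 19.
In the residual graph, reachable from Hall: {Hall, r1, r2, r3}.
Min-cut edges: Hall→Exit (6), r1→Exit (10), r3→Exit (3); capacity 6 + 10 + 3 = 19.
This cut is saturated, so no flow can exceed 19.

19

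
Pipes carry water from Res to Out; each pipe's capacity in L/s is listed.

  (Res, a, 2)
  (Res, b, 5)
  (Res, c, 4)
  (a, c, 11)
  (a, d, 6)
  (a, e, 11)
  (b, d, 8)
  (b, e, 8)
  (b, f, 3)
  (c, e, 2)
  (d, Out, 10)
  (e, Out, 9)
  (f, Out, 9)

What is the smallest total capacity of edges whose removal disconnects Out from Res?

9

Augment Res→a→d→Out: bottleneck 2, flow now 2.
Augment Res→b→d→Out: bottleneck 5, flow now 7.
Augment Res→c→e→Out: bottleneck 2, flow now 9.
No augmenting path remains; maximum flow = 9.
By max-flow min-cut, the minimum cut capacity equals the max flow.
In the residual graph, reachable from Res: {Res, c}.
Min-cut edges: Res→a (2), Res→b (5), c→e (2); capacity 2 + 5 + 2 = 9.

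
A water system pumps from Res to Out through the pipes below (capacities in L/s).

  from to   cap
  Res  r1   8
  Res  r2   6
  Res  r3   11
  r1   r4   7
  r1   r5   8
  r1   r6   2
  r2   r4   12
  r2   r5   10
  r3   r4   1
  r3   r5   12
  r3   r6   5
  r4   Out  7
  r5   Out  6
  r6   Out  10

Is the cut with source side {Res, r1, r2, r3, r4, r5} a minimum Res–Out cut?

Given cut capacity: 2 + 5 + 7 + 6 = 20.
Augment Res→r1→r4→Out: bottleneck 7, flow now 7.
Augment Res→r1→r5→Out: bottleneck 1, flow now 8.
Augment Res→r2→r5→Out: bottleneck 5, flow now 13.
Augment Res→r3→r6→Out: bottleneck 5, flow now 18.
Augment Res→r2→r4→r1→r6→Out: bottleneck 1, flow now 19. (uses reverse residual edge)
Augment Res→r3→r4→r1→r6→Out: bottleneck 1, flow now 20. (uses reverse residual edge)
No augmenting path remains; maximum flow = 20.
Cut capacity 20 equals the max flow, so it is a minimum cut.

Yes — it is a minimum cut (capacity 20).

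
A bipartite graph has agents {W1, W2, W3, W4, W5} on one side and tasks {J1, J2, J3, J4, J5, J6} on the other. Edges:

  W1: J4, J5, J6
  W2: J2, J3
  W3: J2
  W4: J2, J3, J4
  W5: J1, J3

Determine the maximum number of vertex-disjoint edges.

Unit-capacity flow: source→left, listed edges, right→sink; max matching = max flow.
Augmenting path W1→J4 (+1); matched 1.
Augmenting path W2→J2 (+1); matched 2.
Augmenting path W4→J3 (+1); matched 3.
Augmenting path W5→J1 (+1); matched 4.
Augmenting path W3→J2→W2→J3→W4→J4→W1→J5 (+1); matched 5.
No augmenting path remains; maximum matching = 5.
König certificate: {W1, W2, W3, W4, W5} is a vertex cover of size 5 (every listed pair touches it), so no matching can be larger.

5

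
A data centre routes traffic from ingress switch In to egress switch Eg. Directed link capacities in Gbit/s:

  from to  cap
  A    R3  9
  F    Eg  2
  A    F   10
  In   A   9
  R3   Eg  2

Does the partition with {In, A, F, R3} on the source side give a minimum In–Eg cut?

Yes — it is a minimum cut (capacity 4).

Given cut capacity: 2 + 2 = 4.
Augment In→A→F→Eg: bottleneck 2, flow now 2.
Augment In→A→R3→Eg: bottleneck 2, flow now 4.
No augmenting path remains; maximum flow = 4.
Cut capacity 4 equals the max flow, so it is a minimum cut.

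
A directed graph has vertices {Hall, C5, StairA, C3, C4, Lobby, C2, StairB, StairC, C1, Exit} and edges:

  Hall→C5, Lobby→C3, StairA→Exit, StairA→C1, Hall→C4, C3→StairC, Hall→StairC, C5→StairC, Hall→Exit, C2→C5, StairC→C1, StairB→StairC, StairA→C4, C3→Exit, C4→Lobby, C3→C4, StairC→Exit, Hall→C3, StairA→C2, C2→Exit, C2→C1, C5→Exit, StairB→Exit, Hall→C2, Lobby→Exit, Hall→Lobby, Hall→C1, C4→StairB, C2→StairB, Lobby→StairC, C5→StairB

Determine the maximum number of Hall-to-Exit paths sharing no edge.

Assign every edge capacity 1; by Menger, the answer equals the max flow.
Path Hall→Exit (+1); total 1.
Path Hall→C5→Exit (+1); total 2.
Path Hall→C3→Exit (+1); total 3.
Path Hall→Lobby→Exit (+1); total 4.
Path Hall→C2→Exit (+1); total 5.
Path Hall→StairC→Exit (+1); total 6.
Path Hall→C4→StairB→Exit (+1); total 7.
No residual Hall→Exit path; max flow = 7.
Certifying cut of size 7: {Hall→C2, Hall→C3, Hall→C4, Hall→C5, Hall→Exit, Hall→Lobby, Hall→StairC}.

7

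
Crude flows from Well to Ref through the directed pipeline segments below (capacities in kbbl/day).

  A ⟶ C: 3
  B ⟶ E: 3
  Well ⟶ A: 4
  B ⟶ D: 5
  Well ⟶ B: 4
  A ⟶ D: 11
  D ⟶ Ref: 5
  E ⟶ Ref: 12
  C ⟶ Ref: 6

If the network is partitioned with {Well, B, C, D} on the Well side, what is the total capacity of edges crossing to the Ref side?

18

Edges leaving {Well, B, C, D}: Well→A (4), B→E (3), C→Ref (6), D→Ref (5).
Cut capacity = 4 + 3 + 6 + 5 = 18.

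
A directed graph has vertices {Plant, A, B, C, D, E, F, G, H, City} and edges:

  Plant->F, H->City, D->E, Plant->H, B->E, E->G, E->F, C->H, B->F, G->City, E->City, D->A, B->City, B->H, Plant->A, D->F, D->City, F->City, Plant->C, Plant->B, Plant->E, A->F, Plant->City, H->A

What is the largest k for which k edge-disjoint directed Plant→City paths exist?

5

Assign every edge capacity 1; by Menger, the answer equals the max flow.
Path Plant→City (+1); total 1.
Path Plant→B→City (+1); total 2.
Path Plant→E→City (+1); total 3.
Path Plant→F→City (+1); total 4.
Path Plant→H→City (+1); total 5.
No residual Plant→City path; max flow = 5.
Certifying cut of size 5: {F→City, H→City, Plant→B, Plant→City, Plant→E}.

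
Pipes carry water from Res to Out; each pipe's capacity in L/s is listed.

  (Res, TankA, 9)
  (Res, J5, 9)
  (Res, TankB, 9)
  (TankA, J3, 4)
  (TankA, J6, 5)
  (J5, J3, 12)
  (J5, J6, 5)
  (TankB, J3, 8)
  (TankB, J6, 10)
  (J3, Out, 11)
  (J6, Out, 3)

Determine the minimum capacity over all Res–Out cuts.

14

Augment Res→TankA→J3→Out: bottleneck 4, flow now 4.
Augment Res→TankA→J6→Out: bottleneck 3, flow now 7.
Augment Res→J5→J3→Out: bottleneck 7, flow now 14.
No augmenting path remains; maximum flow = 14.
By max-flow min-cut, the minimum cut capacity equals the max flow.
In the residual graph, reachable from Res: {Res, TankA, J5, TankB, J3, J6}.
Min-cut edges: J3→Out (11), J6→Out (3); capacity 11 + 3 = 14.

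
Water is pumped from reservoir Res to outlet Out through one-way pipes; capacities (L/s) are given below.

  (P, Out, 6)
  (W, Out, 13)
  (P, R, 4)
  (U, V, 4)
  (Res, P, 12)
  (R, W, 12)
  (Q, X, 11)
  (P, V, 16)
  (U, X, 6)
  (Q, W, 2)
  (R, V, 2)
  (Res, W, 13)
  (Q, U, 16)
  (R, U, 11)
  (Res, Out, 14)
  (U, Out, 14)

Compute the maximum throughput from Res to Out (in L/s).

37

Augment Res→Out: bottleneck 14, flow now 14.
Augment Res→P→Out: bottleneck 6, flow now 20.
Augment Res→W→Out: bottleneck 13, flow now 33.
Augment Res→P→R→U→Out: bottleneck 4, flow now 37.
No augmenting path remains; maximum flow = 37.
In the residual graph, reachable from Res: {Res, P, V}.
Min-cut edges: Res→W (13), Res→Out (14), P→R (4), P→Out (6); capacity 13 + 14 + 4 + 6 = 37.
This cut is saturated, so no flow can exceed 37.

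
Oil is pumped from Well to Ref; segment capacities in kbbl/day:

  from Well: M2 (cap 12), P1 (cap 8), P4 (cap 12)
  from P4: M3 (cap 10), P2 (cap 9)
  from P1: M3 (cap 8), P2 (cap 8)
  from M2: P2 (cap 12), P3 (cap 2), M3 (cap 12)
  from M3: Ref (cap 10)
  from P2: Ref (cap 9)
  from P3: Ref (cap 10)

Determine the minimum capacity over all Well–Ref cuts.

21

Augment Well→P4→M3→Ref: bottleneck 10, flow now 10.
Augment Well→P4→P2→Ref: bottleneck 2, flow now 12.
Augment Well→P1→P2→Ref: bottleneck 7, flow now 19.
Augment Well→M2→P3→Ref: bottleneck 2, flow now 21.
No augmenting path remains; maximum flow = 21.
By max-flow min-cut, the minimum cut capacity equals the max flow.
In the residual graph, reachable from Well: {Well, P4, P1, M2, M3, P2}.
Min-cut edges: M2→P3 (2), M3→Ref (10), P2→Ref (9); capacity 2 + 10 + 9 = 21.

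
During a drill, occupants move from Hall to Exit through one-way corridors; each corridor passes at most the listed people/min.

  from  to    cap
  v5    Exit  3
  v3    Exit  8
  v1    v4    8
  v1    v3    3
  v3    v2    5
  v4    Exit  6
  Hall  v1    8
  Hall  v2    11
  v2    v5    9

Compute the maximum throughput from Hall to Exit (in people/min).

11

Augment Hall→v1→v3→Exit: bottleneck 3, flow now 3.
Augment Hall→v1→v4→Exit: bottleneck 5, flow now 8.
Augment Hall→v2→v5→Exit: bottleneck 3, flow now 11.
No augmenting path remains; maximum flow = 11.
In the residual graph, reachable from Hall: {Hall, v2, v5}.
Min-cut edges: Hall→v1 (8), v5→Exit (3); capacity 8 + 3 = 11.
This cut is saturated, so no flow can exceed 11.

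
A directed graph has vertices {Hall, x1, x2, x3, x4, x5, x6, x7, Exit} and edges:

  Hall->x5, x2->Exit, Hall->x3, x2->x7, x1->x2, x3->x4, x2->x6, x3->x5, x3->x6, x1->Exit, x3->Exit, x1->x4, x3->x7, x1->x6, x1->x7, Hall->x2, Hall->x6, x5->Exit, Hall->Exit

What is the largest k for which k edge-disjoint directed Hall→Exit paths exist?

4

Assign every edge capacity 1; by Menger, the answer equals the max flow.
Path Hall→Exit (+1); total 1.
Path Hall→x2→Exit (+1); total 2.
Path Hall→x3→Exit (+1); total 3.
Path Hall→x5→Exit (+1); total 4.
No residual Hall→Exit path; max flow = 4.
Certifying cut of size 4: {Hall→Exit, Hall→x2, Hall→x3, Hall→x5}.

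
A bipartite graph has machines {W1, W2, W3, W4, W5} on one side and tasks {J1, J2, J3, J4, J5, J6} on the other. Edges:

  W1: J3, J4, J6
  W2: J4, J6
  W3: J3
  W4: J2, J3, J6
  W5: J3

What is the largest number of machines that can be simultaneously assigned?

4

Unit-capacity flow: source→left, listed edges, right→sink; max matching = max flow.
Augmenting path W1→J3 (+1); matched 1.
Augmenting path W2→J4 (+1); matched 2.
Augmenting path W4→J2 (+1); matched 3.
Augmenting path W3→J3→W1→J6 (+1); matched 4.
No augmenting path remains; maximum matching = 4.
König certificate: {W1, W2, W4, J3} is a vertex cover of size 4 (every listed pair touches it), so no matching can be larger.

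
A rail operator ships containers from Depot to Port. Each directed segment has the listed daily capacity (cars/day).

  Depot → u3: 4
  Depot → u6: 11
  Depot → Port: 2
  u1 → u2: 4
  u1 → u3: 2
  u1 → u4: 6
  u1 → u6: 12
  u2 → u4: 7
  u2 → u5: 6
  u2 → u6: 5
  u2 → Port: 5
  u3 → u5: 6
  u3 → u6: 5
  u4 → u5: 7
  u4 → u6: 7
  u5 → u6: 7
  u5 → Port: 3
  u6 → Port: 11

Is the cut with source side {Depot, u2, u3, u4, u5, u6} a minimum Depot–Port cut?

Given cut capacity: 2 + 5 + 3 + 11 = 21.
Augment Depot→Port: bottleneck 2, flow now 2.
Augment Depot→u6→Port: bottleneck 11, flow now 13.
Augment Depot→u3→u5→Port: bottleneck 3, flow now 16.
No augmenting path remains; maximum flow = 16.
In the residual graph, reachable from Depot: {Depot, u3, u5, u6}.
Min-cut edges: Depot→Port (2), u5→Port (3), u6→Port (11); capacity 2 + 3 + 11 = 16.
Cut capacity 21 exceeds the max flow 16, so it is not minimum.

No — its capacity is 21, but the minimum cut has capacity 16.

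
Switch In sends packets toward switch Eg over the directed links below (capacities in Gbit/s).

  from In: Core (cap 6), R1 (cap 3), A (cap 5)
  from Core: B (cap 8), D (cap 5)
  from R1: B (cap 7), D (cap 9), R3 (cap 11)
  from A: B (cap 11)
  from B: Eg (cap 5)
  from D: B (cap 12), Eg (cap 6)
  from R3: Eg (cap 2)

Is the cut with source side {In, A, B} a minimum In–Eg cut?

No — its capacity is 14, but the minimum cut has capacity 13.

Given cut capacity: 6 + 3 + 5 = 14.
Augment In→Core→B→Eg: bottleneck 5, flow now 5.
Augment In→Core→D→Eg: bottleneck 1, flow now 6.
Augment In→R1→D→Eg: bottleneck 3, flow now 9.
Augment In→A→B→Core→D→Eg: bottleneck 2, flow now 11. (uses reverse residual edge)
Augment In→A→B→Core→D→R1→R3→Eg: bottleneck 2, flow now 13. (uses reverse residual edge)
No augmenting path remains; maximum flow = 13.
In the residual graph, reachable from In: {In, Core, A, B}.
Min-cut edges: In→R1 (3), Core→D (5), B→Eg (5); capacity 3 + 5 + 5 = 13.
Cut capacity 14 exceeds the max flow 13, so it is not minimum.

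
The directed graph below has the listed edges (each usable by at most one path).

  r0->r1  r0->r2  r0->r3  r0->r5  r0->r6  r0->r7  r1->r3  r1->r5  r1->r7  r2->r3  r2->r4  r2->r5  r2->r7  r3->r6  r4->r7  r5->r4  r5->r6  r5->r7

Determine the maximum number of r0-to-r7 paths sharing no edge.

4

Assign every edge capacity 1; by Menger, the answer equals the max flow.
Path r0→r7 (+1); total 1.
Path r0→r1→r7 (+1); total 2.
Path r0→r2→r7 (+1); total 3.
Path r0→r5→r7 (+1); total 4.
No residual r0→r7 path; max flow = 4.
Certifying cut of size 4: {r0→r1, r0→r2, r0→r5, r0→r7}.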